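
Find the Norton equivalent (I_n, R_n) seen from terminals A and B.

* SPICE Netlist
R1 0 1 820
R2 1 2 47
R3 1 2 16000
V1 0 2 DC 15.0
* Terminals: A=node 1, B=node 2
Find the Thévenin equivalent first; then I_n = V_th/R_th and R_n = R_th.
Step 1 — V_th is the open-circuit voltage V_A - V_B (nothing connected across the terminals).
Nodal analysis, taking node 2 as the 0 V reference.
Source V1 fixes V_0 = 15 V.
KCL at each unknown node (sum of currents leaving = 0; resistances in Ω):
  Node 1: (V_1 - 15)/820 + (V_1 - 0)/47 + (V_1 - 0)/16000 = 0
Collecting terms: 0.02256 × V_1 = 0.01829  =>  V_1 = 0.8109 V
V_th = V_1 - V_2 = 0.8109 - 0 = 0.8109 V
Step 2 — R_th: zero the source — replace V1 by a short circuit (node 2 merges into node 0) — and find the resistance seen between A (node 1) and B (node 0).
Reduce the network between node 1 (A) and node 0 (B) by series/parallel combination:
  Rp1 = R1 ‖ R2 ‖ R3 (parallel, all between nodes 0 and 1) = 1/(1/820 + 1/47 + 1/16000) = 44.33 Ω
R_th = 44.33 Ω
I_n = V_th/R_th = 0.8109/44.33 = 0.01829 A, and R_n = R_th = 44.33 Ω

Final answer: I_n = 0.01829 A, R_n = 44.33 Ω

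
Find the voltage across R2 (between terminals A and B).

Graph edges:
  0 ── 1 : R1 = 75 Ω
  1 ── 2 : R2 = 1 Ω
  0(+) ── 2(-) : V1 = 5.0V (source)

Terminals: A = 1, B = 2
R1 and R2 are in series across V1 (node 0 → node 1 → node 2), and the output A–B is taken across R2, so this is a voltage divider.
Series current: I = V1/(R1 + R2) = 5/(75 + 1) = 5/76 = 0.06579 A
V_R2 = I × R2 = V1 × R2/(R1 + R2) = 5 × 1/76 = 0.06579 V

Final answer: 0.06579 V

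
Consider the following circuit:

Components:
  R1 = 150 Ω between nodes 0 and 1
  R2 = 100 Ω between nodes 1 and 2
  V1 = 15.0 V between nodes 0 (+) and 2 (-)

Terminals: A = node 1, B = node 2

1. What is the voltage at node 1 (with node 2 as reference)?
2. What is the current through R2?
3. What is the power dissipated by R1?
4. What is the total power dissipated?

Nodal analysis, taking node 2 as the 0 V reference.
Source V1 fixes V_0 = 15 V.
KCL at each unknown node (sum of currents leaving = 0; resistances in Ω):
  Node 1: (V_1 - 15)/150 + (V_1 - 0)/100 = 0
Collecting terms: 0.01667 × V_1 = 0.1  =>  V_1 = 6 V
Part 1:
  Read off the nodal solution: V_1 = 6 V
Part 2:
  I_R2 = (V_1 - V_2)/R2 = (6 - 0)/100 = 0.06 A
  Magnitude: I_R2 = 0.06 A
Part 3:
  I_R1 = (V_0 - V_1)/R1 = (15 - 6)/150 = 0.06 A
  P_R1 = I_R1² × R1 = (0.06)² × 150 = 0.54 W
Part 4:
  Power in each resistor, P = (ΔV)²/R:
    P_R1 = (15 - 6)²/150 = 0.54 W
    P_R2 = (6 - 0)²/100 = 0.36 W
  P_total = P_R1 + P_R2 = 0.9 W

Final answers:
1. V_1 = 6 V
2. I_R2 = 0.06 A
3. P_R1 = 0.54 W
4. P_total = 0.9 W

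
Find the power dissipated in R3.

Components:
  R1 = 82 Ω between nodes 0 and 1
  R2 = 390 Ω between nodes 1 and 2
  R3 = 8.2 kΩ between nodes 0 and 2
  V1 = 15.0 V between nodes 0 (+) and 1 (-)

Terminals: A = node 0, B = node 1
Nodal analysis, taking node 1 as the 0 V reference.
Source V1 fixes V_0 = 15 V.
KCL at each unknown node (sum of currents leaving = 0; resistances in Ω):
  Node 2: (V_2 - 0)/390 + (V_2 - 15)/8200 = 0
Collecting terms: 0.002686 × V_2 = 0.001829  =>  V_2 = 0.681 V
I_R3 = (V_0 - V_2)/R3 = (15 - 0.681)/8200 = 0.001746 A
P_R3 = I_R3² × R3 = (0.001746)² × 8200 = 0.025 W

Final answer: 0.025 W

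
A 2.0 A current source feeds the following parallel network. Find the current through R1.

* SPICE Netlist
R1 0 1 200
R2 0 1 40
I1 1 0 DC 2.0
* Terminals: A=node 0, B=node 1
All resistors sit directly between nodes 0 and 1, so they are in parallel and share one voltage V; the full source current 2 A splits among them.
1/R_par = 1/200 + 1/40 = 0.03 S  =>  R_par = 33.33 Ω
V = I × R_par = 2 × 33.33 = 66.67 V
I_R1 = V/R1 = 66.67/200 = 0.3333 A

Final answer: 0.3333 A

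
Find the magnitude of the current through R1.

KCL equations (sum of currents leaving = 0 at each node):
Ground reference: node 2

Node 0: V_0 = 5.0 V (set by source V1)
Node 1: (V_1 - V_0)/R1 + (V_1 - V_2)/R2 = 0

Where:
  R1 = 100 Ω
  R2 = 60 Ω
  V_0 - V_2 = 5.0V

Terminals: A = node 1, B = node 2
Nodal analysis, taking node 2 as the 0 V reference.
Source V1 fixes V_0 = 5 V.
KCL at each unknown node (sum of currents leaving = 0; resistances in Ω):
  Node 1: (V_1 - 5)/100 + (V_1 - 0)/60 = 0
Collecting terms: 0.02667 × V_1 = 0.05  =>  V_1 = 1.875 V
I_R1 = (V_0 - V_1)/R1 = (5 - 1.875)/100 = 0.03125 A
|I_R1| = 0.03125 A

Final answer: |I_R1| = 0.03125 A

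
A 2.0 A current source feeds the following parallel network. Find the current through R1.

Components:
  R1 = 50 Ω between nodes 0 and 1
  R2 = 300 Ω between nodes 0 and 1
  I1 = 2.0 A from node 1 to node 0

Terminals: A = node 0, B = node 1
All resistors sit directly between nodes 0 and 1, so they are in parallel and share one voltage V; the full source current 2 A splits among them.
1/R_par = 1/50 + 1/300 = 0.02333 S  =>  R_par = 42.86 Ω
V = I × R_par = 2 × 42.86 = 85.71 V
I_R1 = V/R1 = 85.71/50 = 1.714 A

Final answer: 1.714 A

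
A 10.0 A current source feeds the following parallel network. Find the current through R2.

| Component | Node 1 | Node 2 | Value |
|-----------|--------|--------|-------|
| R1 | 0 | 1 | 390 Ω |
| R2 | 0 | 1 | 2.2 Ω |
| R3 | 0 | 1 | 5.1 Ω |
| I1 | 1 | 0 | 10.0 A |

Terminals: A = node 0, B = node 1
All resistors sit directly between nodes 0 and 1, so they are in parallel and share one voltage V; the full source current 10 A splits among them.
1/R_par = 1/390 + 1/2.2 + 1/5.1 = 0.6532 S  =>  R_par = 1.531 Ω
V = I × R_par = 10 × 1.531 = 15.31 V
I_R2 = V/R2 = 15.31/2.2 = 6.959 A

Final answer: 6.959 A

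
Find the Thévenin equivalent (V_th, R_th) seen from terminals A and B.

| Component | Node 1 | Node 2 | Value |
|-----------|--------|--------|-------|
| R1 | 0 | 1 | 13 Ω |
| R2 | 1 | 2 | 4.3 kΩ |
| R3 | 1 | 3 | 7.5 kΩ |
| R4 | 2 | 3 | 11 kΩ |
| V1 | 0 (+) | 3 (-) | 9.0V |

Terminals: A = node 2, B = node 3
Step 1 — V_th is the open-circuit voltage V_A - V_B (nothing connected across the terminals).
Nodal analysis, taking node 3 as the 0 V reference.
Source V1 fixes V_0 = 9 V.
KCL at each unknown node (sum of currents leaving = 0; resistances in Ω):
  Node 1: (V_1 - 9)/13 + (V_1 - V_2)/4300 + (V_1 - 0)/7500 = 0
  Node 2: (V_2 - V_1)/4300 + (V_2 - 0)/11000 = 0
Collecting terms (coefficients in siemens):
  0.07729·V_1 - 0.0002326·V_2 = 0.6923
  0.0003235·V_2 - 0.0002326·V_1 = 0
Determinant D = (0.07729)(0.0003235) - (-0.0002326)(-0.0002326) = 0.00002495
V_1 = [(0.6923)(0.0003235) - (-0.0002326)(0)]/D = 8.977 V
V_2 = [(0.07729)(0) - (0.6923)(-0.0002326)]/D = 6.454 V
V_th = V_2 - V_3 = 6.454 - 0 = 6.454 V
Step 2 — R_th: zero the source — replace V1 by a short circuit (node 3 merges into node 0) — and find the resistance seen between A (node 2) and B (node 0).
Reduce the network between node 2 (A) and node 0 (B) by series/parallel combination:
  Rp1 = R1 ‖ R3 (parallel, both between nodes 0 and 1) = 1/(1/13 + 1/7500) = 12.98 Ω
  Rs1 = R2 + Rp1 (series, joined only at node 1) = 4300 + 12.98 = 4313 Ω
  Rp2 = R4 ‖ Rs1 (parallel, both between nodes 0 and 2) = 1/(1/11000 + 1/4313) = 3098 Ω
R_th = 3.098 kΩ

Final answer: V_th = 6.454 V, R_th = 3.098 kΩ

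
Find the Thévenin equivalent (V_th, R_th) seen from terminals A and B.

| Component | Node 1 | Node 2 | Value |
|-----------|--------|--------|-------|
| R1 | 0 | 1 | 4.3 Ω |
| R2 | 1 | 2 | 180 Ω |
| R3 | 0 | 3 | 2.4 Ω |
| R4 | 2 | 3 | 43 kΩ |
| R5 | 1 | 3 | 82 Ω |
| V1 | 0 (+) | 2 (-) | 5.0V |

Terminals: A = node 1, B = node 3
Step 1 — V_th is the open-circuit voltage V_A - V_B (nothing connected across the terminals).
Nodal analysis, taking node 2 as the 0 V reference.
Source V1 fixes V_0 = 5 V.
KCL at each unknown node (sum of currents leaving = 0; resistances in Ω):
  Node 1: (V_1 - 5)/4.3 + (V_1 - 0)/180 + (V_1 - V_3)/82 = 0
  Node 3: (V_3 - 5)/2.4 + (V_3 - 0)/43000 + (V_3 - V_1)/82 = 0
Collecting terms (coefficients in siemens):
  0.2503·V_1 - 0.0122·V_3 = 1.163
  0.4289·V_3 - 0.0122·V_1 = 2.083
Determinant D = (0.2503)(0.4289) - (-0.0122)(-0.0122) = 0.1072
V_1 = [(1.163)(0.4289) - (-0.0122)(2.083)]/D = 4.889 V
V_3 = [(0.2503)(2.083) - (1.163)(-0.0122)]/D = 4.997 V
V_th = V_1 - V_3 = 4.889 - 4.997 = -0.1077 V
Step 2 — R_th: zero the source — replace V1 by a short circuit (node 2 merges into node 0) — and find the resistance seen between A (node 1) and B (node 3).
Reduce the network between node 1 (A) and node 3 (B) by series/parallel combination:
  Rp1 = R1 ‖ R2 (parallel, both between nodes 0 and 1) = 1/(1/4.3 + 1/180) = 4.2 Ω
  Rp2 = R3 ‖ R4 (parallel, both between nodes 0 and 3) = 1/(1/2.4 + 1/43000) = 2.4 Ω
  Rs1 = Rp1 + Rp2 (series, joined only at node 0) = 4.2 + 2.4 = 6.6 Ω
  Rp3 = R5 ‖ Rs1 (parallel, both between nodes 1 and 3) = 1/(1/82 + 1/6.6) = 6.108 Ω
R_th = 6.108 Ω

Final answer: V_th = -0.1077 V, R_th = 6.108 Ω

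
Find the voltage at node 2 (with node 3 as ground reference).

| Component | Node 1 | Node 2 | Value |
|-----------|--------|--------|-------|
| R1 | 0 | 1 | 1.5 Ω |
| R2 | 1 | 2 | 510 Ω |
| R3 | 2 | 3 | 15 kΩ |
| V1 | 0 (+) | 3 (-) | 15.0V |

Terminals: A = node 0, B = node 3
Nodal analysis, taking node 3 as the 0 V reference.
Source V1 fixes V_0 = 15 V.
KCL at each unknown node (sum of currents leaving = 0; resistances in Ω):
  Node 1: (V_1 - 15)/1.5 + (V_1 - V_2)/510 = 0
  Node 2: (V_2 - V_1)/510 + (V_2 - 0)/15000 = 0
Collecting terms (coefficients in siemens):
  0.6686·V_1 - 0.001961·V_2 = 10
  0.002027·V_2 - 0.001961·V_1 = 0
Determinant D = (0.6686)(0.002027) - (-0.001961)(-0.001961) = 0.001352
V_1 = [(10)(0.002027) - (-0.001961)(0)]/D = 15 V
V_2 = [(0.6686)(0) - (10)(-0.001961)]/D = 14.51 V
The requested potential is V_2 = 14.51 V.

Final answer: V_2 = 14.51 V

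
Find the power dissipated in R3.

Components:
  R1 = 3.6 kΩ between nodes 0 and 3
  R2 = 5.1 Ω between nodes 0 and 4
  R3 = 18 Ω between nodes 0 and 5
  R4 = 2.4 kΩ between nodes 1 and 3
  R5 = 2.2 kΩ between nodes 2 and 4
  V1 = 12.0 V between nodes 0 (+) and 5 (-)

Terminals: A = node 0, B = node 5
Nodal analysis, taking node 5 as the 0 V reference.
Source V1 fixes V_0 = 12 V.
KCL at each unknown node (sum of currents leaving = 0; resistances in Ω):
  Node 1: (V_1 - V_3)/2400 = 0
  Node 2: (V_2 - V_4)/2200 = 0
  Node 3: (V_3 - 12)/3600 + (V_3 - V_1)/2400 = 0
  Node 4: (V_4 - 12)/5.1 + (V_4 - V_2)/2200 = 0
Collecting terms (coefficients in siemens):
  0.0004167·V_1 - 0.0004167·V_3 = 0
  0.0004545·V_2 - 0.0004545·V_4 = 0
  0.0006944·V_3 - 0.0004167·V_1 = 0.003333
  0.1965·V_4 - 0.0004545·V_2 = 2.353
Solving these 4 simultaneous equations (Gaussian elimination) gives:
  V_1 = 12 V, V_2 = 12 V, V_3 = 12 V, V_4 = 12 V
I_R3 = (V_0 - V_5)/R3 = (12 - 0)/18 = 0.6667 A
P_R3 = I_R3² × R3 = (0.6667)² × 18 = 8 W

Final answer: 8 W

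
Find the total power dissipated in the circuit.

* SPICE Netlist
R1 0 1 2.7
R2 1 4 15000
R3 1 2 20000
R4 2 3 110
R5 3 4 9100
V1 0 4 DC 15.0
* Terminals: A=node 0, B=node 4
Nodal analysis, taking node 4 as the 0 V reference.
Source V1 fixes V_0 = 15 V.
KCL at each unknown node (sum of currents leaving = 0; resistances in Ω):
  Node 1: (V_1 - 15)/2.7 + (V_1 - 0)/15000 + (V_1 - V_2)/20000 = 0
  Node 2: (V_2 - V_1)/20000 + (V_2 - V_3)/110 = 0
  Node 3: (V_3 - V_2)/110 + (V_3 - 0)/9100 = 0
Collecting terms (coefficients in siemens):
  0.3705·V_1 - 0.00005·V_2 = 5.556
  0.009141·V_2 - 0.00005·V_1 - 0.009091·V_3 = 0
  0.009201·V_3 - 0.009091·V_2 = 0
Solving these 3 simultaneous equations (Gaussian elimination) gives:
  V_1 = 15 V, V_2 = 4.728 V, V_3 = 4.672 V
Power in each resistor, P = (ΔV)²/R:
  P_R1 = (15 - 15)²/2.7 = 0.000006182 W
  P_R2 = (15 - 0)²/15000 = 0.01499 W
  P_R3 = (15 - 4.728)²/20000 = 0.005271 W
  P_R4 = (4.728 - 4.672)²/110 = 0.00002899 W
  P_R5 = (4.672 - 0)²/9100 = 0.002398 W
P_total = P_R1 + P_R2 + P_R3 + P_R4 + P_R5 = 0.0227 W

Final answer: 0.0227 W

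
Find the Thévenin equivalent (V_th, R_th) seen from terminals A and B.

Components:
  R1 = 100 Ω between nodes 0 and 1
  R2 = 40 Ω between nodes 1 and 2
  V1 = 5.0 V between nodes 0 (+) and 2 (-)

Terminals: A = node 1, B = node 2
Step 1 — V_th is the open-circuit voltage V_A - V_B (nothing connected across the terminals).
Nodal analysis, taking node 2 as the 0 V reference.
Source V1 fixes V_0 = 5 V.
KCL at each unknown node (sum of currents leaving = 0; resistances in Ω):
  Node 1: (V_1 - 5)/100 + (V_1 - 0)/40 = 0
Collecting terms: 0.035 × V_1 = 0.05  =>  V_1 = 1.429 V
V_th = V_1 - V_2 = 1.429 - 0 = 1.429 V
Step 2 — R_th: zero the source — replace V1 by a short circuit (node 2 merges into node 0) — and find the resistance seen between A (node 1) and B (node 0).
Reduce the network between node 1 (A) and node 0 (B) by series/parallel combination:
  Rp1 = R1 ‖ R2 (parallel, both between nodes 0 and 1) = 1/(1/100 + 1/40) = 28.57 Ω
R_th = 28.57 Ω

Final answer: V_th = 1.429 V, R_th = 28.57 Ω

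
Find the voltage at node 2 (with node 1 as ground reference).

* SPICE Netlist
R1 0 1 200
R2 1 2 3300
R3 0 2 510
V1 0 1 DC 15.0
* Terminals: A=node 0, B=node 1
Nodal analysis, taking node 1 as the 0 V reference.
Source V1 fixes V_0 = 15 V.
KCL at each unknown node (sum of currents leaving = 0; resistances in Ω):
  Node 2: (V_2 - 0)/3300 + (V_2 - 15)/510 = 0
Collecting terms: 0.002264 × V_2 = 0.02941  =>  V_2 = 12.99 V
The requested potential is V_2 = 12.99 V.

Final answer: V_2 = 12.99 V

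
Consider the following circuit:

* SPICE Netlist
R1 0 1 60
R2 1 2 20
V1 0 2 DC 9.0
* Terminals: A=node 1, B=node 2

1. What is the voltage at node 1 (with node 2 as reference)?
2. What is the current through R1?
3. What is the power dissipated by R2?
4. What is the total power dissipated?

Nodal analysis, taking node 2 as the 0 V reference.
Source V1 fixes V_0 = 9 V.
KCL at each unknown node (sum of currents leaving = 0; resistances in Ω):
  Node 1: (V_1 - 9)/60 + (V_1 - 0)/20 = 0
Collecting terms: 0.06667 × V_1 = 0.15  =>  V_1 = 2.25 V
Part 1:
  Read off the nodal solution: V_1 = 2.25 V
Part 2:
  I_R1 = (V_0 - V_1)/R1 = (9 - 2.25)/60 = 0.1125 A
  Magnitude: I_R1 = 0.1125 A
Part 3:
  I_R2 = (V_1 - V_2)/R2 = (2.25 - 0)/20 = 0.1125 A
  P_R2 = I_R2² × R2 = (0.1125)² × 20 = 0.2531 W
Part 4:
  Power in each resistor, P = (ΔV)²/R:
    P_R1 = (9 - 2.25)²/60 = 0.7594 W
    P_R2 = (2.25 - 0)²/20 = 0.2531 W
  P_total = P_R1 + P_R2 = 1.012 W

Final answers:
1. V_1 = 2.25 V
2. I_R1 = 0.1125 A
3. P_R2 = 0.2531 W
4. P_total = 1.012 W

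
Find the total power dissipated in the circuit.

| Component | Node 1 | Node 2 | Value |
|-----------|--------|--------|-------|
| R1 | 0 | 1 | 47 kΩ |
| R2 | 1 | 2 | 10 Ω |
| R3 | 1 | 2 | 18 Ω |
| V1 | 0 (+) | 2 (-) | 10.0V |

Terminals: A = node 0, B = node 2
Nodal analysis, taking node 2 as the 0 V reference.
Source V1 fixes V_0 = 10 V.
KCL at each unknown node (sum of currents leaving = 0; resistances in Ω):
  Node 1: (V_1 - 10)/47000 + (V_1 - 0)/10 + (V_1 - 0)/18 = 0
Collecting terms: 0.1556 × V_1 = 0.0002128  =>  V_1 = 0.001368 V
Power in each resistor, P = (ΔV)²/R:
  P_R1 = (10 - 0.001368)²/47000 = 0.002127 W
  P_R2 = (0.001368 - 0)²/10 = 0.000000187 W
  P_R3 = (0.001368 - 0)²/18 = 0.0000001039 W
P_total = P_R1 + P_R2 + P_R3 = 0.002127 W

Final answer: 0.002127 W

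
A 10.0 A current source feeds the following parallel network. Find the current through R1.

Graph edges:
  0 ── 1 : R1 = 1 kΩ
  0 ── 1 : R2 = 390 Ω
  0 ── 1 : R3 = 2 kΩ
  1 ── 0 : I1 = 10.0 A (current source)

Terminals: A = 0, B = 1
All resistors sit directly between nodes 0 and 1, so they are in parallel and share one voltage V; the full source current 10 A splits among them.
1/R_par = 1/1000 + 1/390 + 1/2000 = 0.004064 S  =>  R_par = 246.1 Ω
V = I × R_par = 10 × 246.1 = 2461 V
I_R1 = V/R1 = 2461/1000 = 2.461 A

Final answer: 2.461 A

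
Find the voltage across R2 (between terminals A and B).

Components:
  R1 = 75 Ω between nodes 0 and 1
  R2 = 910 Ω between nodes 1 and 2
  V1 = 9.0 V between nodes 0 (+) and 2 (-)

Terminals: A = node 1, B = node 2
R1 and R2 are in series across V1 (node 0 → node 1 → node 2), and the output A–B is taken across R2, so this is a voltage divider.
Series current: I = V1/(R1 + R2) = 9/(75 + 910) = 9/985 = 0.009137 A
V_R2 = I × R2 = V1 × R2/(R1 + R2) = 9 × 910/985 = 8.315 V

Final answer: 8.315 V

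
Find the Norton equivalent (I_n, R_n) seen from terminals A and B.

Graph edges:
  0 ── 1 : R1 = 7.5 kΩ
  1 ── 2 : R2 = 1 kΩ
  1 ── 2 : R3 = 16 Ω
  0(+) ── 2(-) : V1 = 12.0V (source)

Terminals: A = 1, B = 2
Find the Thévenin equivalent first; then I_n = V_th/R_th and R_n = R_th.
Step 1 — V_th is the open-circuit voltage V_A - V_B (nothing connected across the terminals).
Nodal analysis, taking node 2 as the 0 V reference.
Source V1 fixes V_0 = 12 V.
KCL at each unknown node (sum of currents leaving = 0; resistances in Ω):
  Node 1: (V_1 - 12)/7500 + (V_1 - 0)/1000 + (V_1 - 0)/16 = 0
Collecting terms: 0.06363 × V_1 = 0.0016  =>  V_1 = 0.02514 V
V_th = V_1 - V_2 = 0.02514 - 0 = 0.02514 V
Step 2 — R_th: zero the source — replace V1 by a short circuit (node 2 merges into node 0) — and find the resistance seen between A (node 1) and B (node 0).
Reduce the network between node 1 (A) and node 0 (B) by series/parallel combination:
  Rp1 = R1 ‖ R2 ‖ R3 (parallel, all between nodes 0 and 1) = 1/(1/7500 + 1/1000 + 1/16) = 15.72 Ω
R_th = 15.72 Ω
I_n = V_th/R_th = 0.02514/15.72 = 0.0016 A, and R_n = R_th = 15.72 Ω

Final answer: I_n = 0.0016 A, R_n = 15.72 Ω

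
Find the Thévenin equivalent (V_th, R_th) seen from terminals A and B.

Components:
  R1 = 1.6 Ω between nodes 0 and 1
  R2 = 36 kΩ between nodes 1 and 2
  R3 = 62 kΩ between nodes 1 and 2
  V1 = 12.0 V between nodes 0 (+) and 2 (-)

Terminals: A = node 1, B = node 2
Step 1 — V_th is the open-circuit voltage V_A - V_B (nothing connected across the terminals).
Nodal analysis, taking node 2 as the 0 V reference.
Source V1 fixes V_0 = 12 V.
KCL at each unknown node (sum of currents leaving = 0; resistances in Ω):
  Node 1: (V_1 - 12)/1.6 + (V_1 - 0)/36000 + (V_1 - 0)/62000 = 0
Collecting terms: 0.625 × V_1 = 7.5  =>  V_1 = 12 V
V_th = V_1 - V_2 = 12 - 0 = 12 V
Step 2 — R_th: zero the source — replace V1 by a short circuit (node 2 merges into node 0) — and find the resistance seen between A (node 1) and B (node 0).
Reduce the network between node 1 (A) and node 0 (B) by series/parallel combination:
  Rp1 = R1 ‖ R2 ‖ R3 (parallel, all between nodes 0 and 1) = 1/(1/1.6 + 1/36000 + 1/62000) = 1.6 Ω
R_th = 1.6 Ω

Final answer: V_th = 12 V, R_th = 1.6 Ω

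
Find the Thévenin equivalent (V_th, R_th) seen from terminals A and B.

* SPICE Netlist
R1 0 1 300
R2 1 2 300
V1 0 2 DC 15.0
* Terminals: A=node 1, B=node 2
Step 1 — V_th is the open-circuit voltage V_A - V_B (nothing connected across the terminals).
Nodal analysis, taking node 2 as the 0 V reference.
Source V1 fixes V_0 = 15 V.
KCL at each unknown node (sum of currents leaving = 0; resistances in Ω):
  Node 1: (V_1 - 15)/300 + (V_1 - 0)/300 = 0
Collecting terms: 0.006667 × V_1 = 0.05  =>  V_1 = 7.5 V
V_th = V_1 - V_2 = 7.5 - 0 = 7.5 V
Step 2 — R_th: zero the source — replace V1 by a short circuit (node 2 merges into node 0) — and find the resistance seen between A (node 1) and B (node 0).
Reduce the network between node 1 (A) and node 0 (B) by series/parallel combination:
  Rp1 = R1 ‖ R2 (parallel, both between nodes 0 and 1) = 1/(1/300 + 1/300) = 150 Ω
R_th = 150 Ω

Final answer: V_th = 7.5 V, R_th = 150 Ω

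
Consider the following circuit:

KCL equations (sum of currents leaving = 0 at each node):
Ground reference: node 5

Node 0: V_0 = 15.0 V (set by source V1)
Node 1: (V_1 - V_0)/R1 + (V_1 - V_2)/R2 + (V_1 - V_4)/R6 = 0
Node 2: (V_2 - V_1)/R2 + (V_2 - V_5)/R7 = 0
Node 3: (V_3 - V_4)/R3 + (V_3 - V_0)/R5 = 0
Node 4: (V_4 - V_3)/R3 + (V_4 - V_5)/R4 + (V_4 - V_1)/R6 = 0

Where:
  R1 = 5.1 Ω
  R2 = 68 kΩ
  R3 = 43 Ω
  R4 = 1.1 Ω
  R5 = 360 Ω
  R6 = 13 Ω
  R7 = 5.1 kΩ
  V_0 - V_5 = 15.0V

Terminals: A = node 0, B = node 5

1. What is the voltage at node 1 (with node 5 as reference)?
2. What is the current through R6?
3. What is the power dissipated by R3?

Nodal analysis, taking node 5 as the 0 V reference.
Source V1 fixes V_0 = 15 V.
KCL at each unknown node (sum of currents leaving = 0; resistances in Ω):
  Node 1: (V_1 - 15)/5.1 + (V_1 - V_2)/68000 + (V_1 - V_4)/13 = 0
  Node 2: (V_2 - V_1)/68000 + (V_2 - 0)/5100 = 0
  Node 3: (V_3 - V_4)/43 + (V_3 - 15)/360 = 0
  Node 4: (V_4 - V_3)/43 + (V_4 - 0)/1.1 + (V_4 - V_1)/13 = 0
Collecting terms (coefficients in siemens):
  0.273·V_1 - 0.00001471·V_2 - 0.07692·V_4 = 2.941
  0.0002108·V_2 - 0.00001471·V_1 = 0
  0.02603·V_3 - 0.02326·V_4 = 0.04167
  1.009·V_4 - 0.07692·V_1 - 0.02326·V_3 = 0
Solving these 4 simultaneous equations (Gaussian elimination) gives:
  V_1 = 11.03 V, V_2 = 0.7692 V, V_3 = 2.401 V, V_4 = 0.8956 V
Part 1:
  Read off the nodal solution: V_1 = 11.03 V
Part 2:
  I_R6 = (V_1 - V_4)/R6 = (11.03 - 0.8956)/13 = 0.7792 A
  Magnitude: I_R6 = 0.7792 A
Part 3:
  I_R3 = (V_3 - V_4)/R3 = (2.401 - 0.8956)/43 = 0.035 A
  P_R3 = I_R3² × R3 = (0.035)² × 43 = 0.05267 W

Final answers:
1. V_1 = 11.03 V
2. I_R6 = 0.7792 A
3. P_R3 = 0.05267 W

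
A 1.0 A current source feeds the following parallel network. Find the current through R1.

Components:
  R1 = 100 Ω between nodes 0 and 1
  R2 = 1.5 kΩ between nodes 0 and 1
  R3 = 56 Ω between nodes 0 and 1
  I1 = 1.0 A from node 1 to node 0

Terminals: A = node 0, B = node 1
All resistors sit directly between nodes 0 and 1, so they are in parallel and share one voltage V; the full source current 1 A splits among them.
1/R_par = 1/100 + 1/1500 + 1/56 = 0.02852 S  =>  R_par = 35.06 Ω
V = I × R_par = 1 × 35.06 = 35.06 V
I_R1 = V/R1 = 35.06/100 = 0.3506 A

Final answer: 0.3506 A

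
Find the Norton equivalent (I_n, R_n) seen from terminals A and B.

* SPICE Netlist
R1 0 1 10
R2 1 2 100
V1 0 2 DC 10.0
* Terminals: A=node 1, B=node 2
Find the Thévenin equivalent first; then I_n = V_th/R_th and R_n = R_th.
Step 1 — V_th is the open-circuit voltage V_A - V_B (nothing connected across the terminals).
Nodal analysis, taking node 2 as the 0 V reference.
Source V1 fixes V_0 = 10 V.
KCL at each unknown node (sum of currents leaving = 0; resistances in Ω):
  Node 1: (V_1 - 10)/10 + (V_1 - 0)/100 = 0
Collecting terms: 0.11 × V_1 = 1  =>  V_1 = 9.091 V
V_th = V_1 - V_2 = 9.091 - 0 = 9.091 V
Step 2 — R_th: zero the source — replace V1 by a short circuit (node 2 merges into node 0) — and find the resistance seen between A (node 1) and B (node 0).
Reduce the network between node 1 (A) and node 0 (B) by series/parallel combination:
  Rp1 = R1 ‖ R2 (parallel, both between nodes 0 and 1) = 1/(1/10 + 1/100) = 9.091 Ω
R_th = 9.091 Ω
I_n = V_th/R_th = 9.091/9.091 = 1 A, and R_n = R_th = 9.091 Ω

Final answer: I_n = 1 A, R_n = 9.091 Ω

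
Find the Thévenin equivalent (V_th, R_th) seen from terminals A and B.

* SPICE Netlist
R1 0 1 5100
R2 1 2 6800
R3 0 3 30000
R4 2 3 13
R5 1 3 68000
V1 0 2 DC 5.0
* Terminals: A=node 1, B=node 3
Step 1 — V_th is the open-circuit voltage V_A - V_B (nothing connected across the terminals).
Nodal analysis, taking node 2 as the 0 V reference.
Source V1 fixes V_0 = 5 V.
KCL at each unknown node (sum of currents leaving = 0; resistances in Ω):
  Node 1: (V_1 - 5)/5100 + (V_1 - 0)/6800 + (V_1 - V_3)/68000 = 0
  Node 3: (V_3 - 5)/30000 + (V_3 - 0)/13 + (V_3 - V_1)/68000 = 0
Collecting terms (coefficients in siemens):
  0.0003578·V_1 - 0.00001471·V_3 = 0.0009804
  0.07697·V_3 - 0.00001471·V_1 = 0.0001667
Determinant D = (0.0003578)(0.07697) - (-0.00001471)(-0.00001471) = 0.00002754
V_1 = [(0.0009804)(0.07697) - (-0.00001471)(0.0001667)]/D = 2.74 V
V_3 = [(0.0003578)(0.0001667) - (0.0009804)(-0.00001471)]/D = 0.002689 V
V_th = V_1 - V_3 = 2.74 - 0.002689 = 2.737 V
Step 2 — R_th: zero the source — replace V1 by a short circuit (node 2 merges into node 0) — and find the resistance seen between A (node 1) and B (node 3).
Reduce the network between node 1 (A) and node 3 (B) by series/parallel combination:
  Rp1 = R1 ‖ R2 (parallel, both between nodes 0 and 1) = 1/(1/5100 + 1/6800) = 2914 Ω
  Rp2 = R3 ‖ R4 (parallel, both between nodes 0 and 3) = 1/(1/30000 + 1/13) = 12.99 Ω
  Rs1 = Rp1 + Rp2 (series, joined only at node 0) = 2914 + 12.99 = 2927 Ω
  Rp3 = R5 ‖ Rs1 (parallel, both between nodes 1 and 3) = 1/(1/68000 + 1/2927) = 2806 Ω
R_th = 2.806 kΩ

Final answer: V_th = 2.737 V, R_th = 2.806 kΩ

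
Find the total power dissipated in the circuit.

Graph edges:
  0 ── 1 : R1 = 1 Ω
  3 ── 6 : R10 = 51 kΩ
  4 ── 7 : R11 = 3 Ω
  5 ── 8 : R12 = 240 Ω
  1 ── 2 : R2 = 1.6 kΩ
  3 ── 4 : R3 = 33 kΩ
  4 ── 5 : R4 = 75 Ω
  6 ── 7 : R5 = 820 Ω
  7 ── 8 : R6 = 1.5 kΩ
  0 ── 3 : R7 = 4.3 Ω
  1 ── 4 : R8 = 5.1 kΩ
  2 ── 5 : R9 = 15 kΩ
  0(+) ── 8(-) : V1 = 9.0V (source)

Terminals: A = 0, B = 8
Nodal analysis, taking node 8 as the 0 V reference.
Source V1 fixes V_0 = 9 V.
KCL at each unknown node (sum of currents leaving = 0; resistances in Ω):
  Node 1: (V_1 - 9)/1 + (V_1 - V_2)/1600 + (V_1 - V_4)/5100 = 0
  Node 2: (V_2 - V_1)/1600 + (V_2 - V_5)/15000 = 0
  Node 3: (V_3 - V_4)/33000 + (V_3 - 9)/4.3 + (V_3 - V_6)/51000 = 0
  Node 4: (V_4 - V_3)/33000 + (V_4 - V_5)/75 + (V_4 - V_1)/5100 + (V_4 - V_7)/3 = 0
  Node 5: (V_5 - V_4)/75 + (V_5 - V_2)/15000 + (V_5 - 0)/240 = 0
  Node 6: (V_6 - V_7)/820 + (V_6 - V_3)/51000 = 0
  Node 7: (V_7 - V_6)/820 + (V_7 - 0)/1500 + (V_7 - V_4)/3 = 0
Collecting terms (coefficients in siemens):
  1.001·V_1 - 0.000625·V_2 - 0.0001961·V_4 = 9
  0.0006917·V_2 - 0.000625·V_1 - 0.00006667·V_5 = 0
  0.2326·V_3 - 0.0000303·V_4 - 0.00001961·V_6 = 2.093
  0.3469·V_4 - 0.0001961·V_1 - 0.0000303·V_3 - 0.01333·V_5 - 0.3333·V_7 = 0
  0.01757·V_5 - 0.00006667·V_2 - 0.01333·V_4 = 0
  0.001239·V_6 - 0.00001961·V_3 - 0.00122·V_7 = 0
  0.3352·V_7 - 0.3333·V_4 - 0.00122·V_6 = 0
Solving these 7 simultaneous equations (Gaussian elimination) gives:
  V_1 = 8.998 V, V_2 = 8.18 V, V_3 = 8.998 V, V_4 = 0.6363 V
  V_5 = 0.514 V, V_6 = 0.7678 V, V_7 = 0.6355 V
Power in each resistor, P = (ΔV)²/R:
  P_R1 = (9 - 8.998)²/1 = 0.000004625 W
  P_R2 = (8.998 - 8.18)²/1600 = 0.0004179 W
  P_R3 = (8.998 - 0.6363)²/33000 = 0.002119 W
  P_R4 = (0.6363 - 0.514)²/75 = 0.0001994 W
  P_R5 = (0.7678 - 0.6355)²/820 = 0.00002136 W
  P_R6 = (0.6355 - 0)²/1500 = 0.0002693 W
  P_R7 = (9 - 8.998)²/4.3 = 0.0000007398 W
  P_R8 = (8.998 - 0.6363)²/5100 = 0.01371 W
  P_R9 = (8.18 - 0.514)²/15000 = 0.003918 W
  P_R10 = (8.998 - 0.7678)²/51000 = 0.001328 W
  P_R11 = (0.6363 - 0.6355)²/3 = 0.0000002064 W
  P_R12 = (0.514 - 0)²/240 = 0.001101 W
P_total = P_R1 + P_R2 + P_R3 + P_R4 + P_R5 + P_R6 + P_R7 + P_R8 + P_R9 + P_R10 + P_R11 + P_R12 = 0.02309 W

Final answer: 0.02309 W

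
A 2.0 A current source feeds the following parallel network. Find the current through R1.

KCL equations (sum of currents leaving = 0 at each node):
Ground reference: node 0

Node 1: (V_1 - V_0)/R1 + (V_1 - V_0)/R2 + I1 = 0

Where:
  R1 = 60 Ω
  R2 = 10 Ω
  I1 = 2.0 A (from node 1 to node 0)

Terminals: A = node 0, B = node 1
All resistors sit directly between nodes 0 and 1, so they are in parallel and share one voltage V; the full source current 2 A splits among them.
1/R_par = 1/60 + 1/10 = 0.1167 S  =>  R_par = 8.571 Ω
V = I × R_par = 2 × 8.571 = 17.14 V
I_R1 = V/R1 = 17.14/60 = 0.2857 A

Final answer: 0.2857 A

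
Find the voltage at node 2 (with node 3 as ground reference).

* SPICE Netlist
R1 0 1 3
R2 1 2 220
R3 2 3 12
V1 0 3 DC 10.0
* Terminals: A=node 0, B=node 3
Nodal analysis, taking node 3 as the 0 V reference.
Source V1 fixes V_0 = 10 V.
KCL at each unknown node (sum of currents leaving = 0; resistances in Ω):
  Node 1: (V_1 - 10)/3 + (V_1 - V_2)/220 = 0
  Node 2: (V_2 - V_1)/220 + (V_2 - 0)/12 = 0
Collecting terms (coefficients in siemens):
  0.3379·V_1 - 0.004545·V_2 = 3.333
  0.08788·V_2 - 0.004545·V_1 = 0
Determinant D = (0.3379)(0.08788) - (-0.004545)(-0.004545) = 0.02967
V_1 = [(3.333)(0.08788) - (-0.004545)(0)]/D = 9.872 V
V_2 = [(0.3379)(0) - (3.333)(-0.004545)]/D = 0.5106 V
The requested potential is V_2 = 0.5106 V.

Final answer: V_2 = 0.5106 V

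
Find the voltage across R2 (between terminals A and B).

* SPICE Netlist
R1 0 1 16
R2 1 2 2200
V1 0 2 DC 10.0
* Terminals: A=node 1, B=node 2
R1 and R2 are in series across V1 (node 0 → node 1 → node 2), and the output A–B is taken across R2, so this is a voltage divider.
Series current: I = V1/(R1 + R2) = 10/(16 + 2200) = 10/2216 = 0.004513 A
V_R2 = I × R2 = V1 × R2/(R1 + R2) = 10 × 2200/2216 = 9.928 V

Final answer: 9.928 V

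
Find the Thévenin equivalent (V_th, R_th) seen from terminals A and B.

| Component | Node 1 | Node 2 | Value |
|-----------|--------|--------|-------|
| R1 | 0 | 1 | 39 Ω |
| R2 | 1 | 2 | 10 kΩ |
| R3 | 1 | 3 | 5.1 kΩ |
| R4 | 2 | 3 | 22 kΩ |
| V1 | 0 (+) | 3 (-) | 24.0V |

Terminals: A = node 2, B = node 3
Step 1 — V_th is the open-circuit voltage V_A - V_B (nothing connected across the terminals).
Nodal analysis, taking node 3 as the 0 V reference.
Source V1 fixes V_0 = 24 V.
KCL at each unknown node (sum of currents leaving = 0; resistances in Ω):
  Node 1: (V_1 - 24)/39 + (V_1 - V_2)/10000 + (V_1 - 0)/5100 = 0
  Node 2: (V_2 - V_1)/10000 + (V_2 - 0)/22000 = 0
Collecting terms (coefficients in siemens):
  0.02594·V_1 - 0.0001·V_2 = 0.6154
  0.0001455·V_2 - 0.0001·V_1 = 0
Determinant D = (0.02594)(0.0001455) - (-0.0001)(-0.0001) = 0.000003763
V_1 = [(0.6154)(0.0001455) - (-0.0001)(0)]/D = 23.79 V
V_2 = [(0.02594)(0) - (0.6154)(-0.0001)]/D = 16.35 V
V_th = V_2 - V_3 = 16.35 - 0 = 16.35 V
Step 2 — R_th: zero the source — replace V1 by a short circuit (node 3 merges into node 0) — and find the resistance seen between A (node 2) and B (node 0).
Reduce the network between node 2 (A) and node 0 (B) by series/parallel combination:
  Rp1 = R1 ‖ R3 (parallel, both between nodes 0 and 1) = 1/(1/39 + 1/5100) = 38.7 Ω
  Rs1 = R2 + Rp1 (series, joined only at node 1) = 10000 + 38.7 = 10040 Ω
  Rp2 = R4 ‖ Rs1 (parallel, both between nodes 0 and 2) = 1/(1/22000 + 1/10040) = 6893 Ω
R_th = 6.893 kΩ

Final answer: V_th = 16.35 V, R_th = 6.893 kΩ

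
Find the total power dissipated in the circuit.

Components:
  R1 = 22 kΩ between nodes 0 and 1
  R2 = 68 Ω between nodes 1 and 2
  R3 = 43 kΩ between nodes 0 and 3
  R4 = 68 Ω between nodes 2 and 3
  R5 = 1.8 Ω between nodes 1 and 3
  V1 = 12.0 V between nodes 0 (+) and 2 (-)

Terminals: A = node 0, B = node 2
Nodal analysis, taking node 2 as the 0 V reference.
Source V1 fixes V_0 = 12 V.
KCL at each unknown node (sum of currents leaving = 0; resistances in Ω):
  Node 1: (V_1 - 12)/22000 + (V_1 - 0)/68 + (V_1 - V_3)/1.8 = 0
  Node 3: (V_3 - 12)/43000 + (V_3 - 0)/68 + (V_3 - V_1)/1.8 = 0
Collecting terms (coefficients in siemens):
  0.5703·V_1 - 0.5556·V_3 = 0.0005455
  0.5703·V_3 - 0.5556·V_1 = 0.0002791
Determinant D = (0.5703)(0.5703) - (-0.5556)(-0.5556) = 0.0166
V_1 = [(0.0005455)(0.5703) - (-0.5556)(0.0002791)]/D = 0.02809 V
V_3 = [(0.5703)(0.0002791) - (0.0005455)(-0.5556)]/D = 0.02785 V
Power in each resistor, P = (ΔV)²/R:
  P_R1 = (12 - 0.02809)²/22000 = 0.006515 W
  P_R2 = (0.02809 - 0)²/68 = 0.0000116 W
  P_R3 = (12 - 0.02785)²/43000 = 0.003333 W
  P_R4 = (0 - 0.02785)²/68 = 0.00001141 W
  P_R5 = (0.02809 - 0.02785)²/1.8 = 0.00000003096 W
P_total = P_R1 + P_R2 + P_R3 + P_R4 + P_R5 = 0.009871 W

Final answer: 0.009871 W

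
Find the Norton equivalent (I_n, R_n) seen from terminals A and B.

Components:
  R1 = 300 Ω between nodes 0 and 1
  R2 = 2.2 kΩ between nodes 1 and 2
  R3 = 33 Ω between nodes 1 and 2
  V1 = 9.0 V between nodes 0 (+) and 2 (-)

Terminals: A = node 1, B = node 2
Find the Thévenin equivalent first; then I_n = V_th/R_th and R_n = R_th.
Step 1 — V_th is the open-circuit voltage V_A - V_B (nothing connected across the terminals).
Nodal analysis, taking node 2 as the 0 V reference.
Source V1 fixes V_0 = 9 V.
KCL at each unknown node (sum of currents leaving = 0; resistances in Ω):
  Node 1: (V_1 - 9)/300 + (V_1 - 0)/2200 + (V_1 - 0)/33 = 0
Collecting terms: 0.03409 × V_1 = 0.03  =>  V_1 = 0.88 V
V_th = V_1 - V_2 = 0.88 - 0 = 0.88 V
Step 2 — R_th: zero the source — replace V1 by a short circuit (node 2 merges into node 0) — and find the resistance seen between A (node 1) and B (node 0).
Reduce the network between node 1 (A) and node 0 (B) by series/parallel combination:
  Rp1 = R1 ‖ R2 ‖ R3 (parallel, all between nodes 0 and 1) = 1/(1/300 + 1/2200 + 1/33) = 29.33 Ω
R_th = 29.33 Ω
I_n = V_th/R_th = 0.88/29.33 = 0.03 A, and R_n = R_th = 29.33 Ω

Final answer: I_n = 0.03 A, R_n = 29.33 Ω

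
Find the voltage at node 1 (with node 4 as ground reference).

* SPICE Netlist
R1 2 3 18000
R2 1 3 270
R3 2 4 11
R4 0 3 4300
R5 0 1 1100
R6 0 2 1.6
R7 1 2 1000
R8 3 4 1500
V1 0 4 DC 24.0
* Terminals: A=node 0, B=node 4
Nodal analysis, taking node 4 as the 0 V reference.
Source V1 fixes V_0 = 24 V.
KCL at each unknown node (sum of currents leaving = 0; resistances in Ω):
  Node 1: (V_1 - V_3)/270 + (V_1 - 24)/1100 + (V_1 - V_2)/1000 = 0
  Node 2: (V_2 - V_3)/18000 + (V_2 - 0)/11 + (V_2 - 24)/1.6 + (V_2 - V_1)/1000 = 0
  Node 3: (V_3 - V_2)/18000 + (V_3 - V_1)/270 + (V_3 - 24)/4300 + (V_3 - 0)/1500 = 0
Collecting terms (coefficients in siemens):
  0.005613·V_1 - 0.001·V_2 - 0.003704·V_3 = 0.02182
  0.717·V_2 - 0.001·V_1 - 0.00005556·V_3 = 15
  0.004658·V_3 - 0.003704·V_1 - 0.00005556·V_2 = 0.005581
Solving these 3 simultaneous equations (Gaussian elimination) gives:
  V_1 = 18.04 V, V_2 = 20.95 V, V_3 = 15.79 V
The requested potential is V_1 = 18.04 V.

Final answer: V_1 = 18.04 V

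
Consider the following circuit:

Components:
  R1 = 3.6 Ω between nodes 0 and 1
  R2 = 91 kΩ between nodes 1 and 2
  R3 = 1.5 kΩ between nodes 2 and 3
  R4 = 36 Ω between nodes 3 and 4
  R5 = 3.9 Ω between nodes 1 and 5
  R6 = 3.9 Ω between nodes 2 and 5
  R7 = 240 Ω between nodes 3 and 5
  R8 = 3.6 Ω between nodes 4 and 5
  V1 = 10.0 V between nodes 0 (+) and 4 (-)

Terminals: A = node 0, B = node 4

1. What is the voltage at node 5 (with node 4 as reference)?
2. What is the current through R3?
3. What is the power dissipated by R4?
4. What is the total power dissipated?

Nodal analysis, taking node 4 as the 0 V reference.
Source V1 fixes V_0 = 10 V.
KCL at each unknown node (sum of currents leaving = 0; resistances in Ω):
  Node 1: (V_1 - 10)/3.6 + (V_1 - V_2)/91000 + (V_1 - V_5)/3.9 = 0
  Node 2: (V_2 - V_1)/91000 + (V_2 - V_3)/1500 + (V_2 - V_5)/3.9 = 0
  Node 3: (V_3 - V_2)/1500 + (V_3 - 0)/36 + (V_3 - V_5)/240 = 0
  Node 5: (V_5 - V_1)/3.9 + (V_5 - V_2)/3.9 + (V_5 - V_3)/240 + (V_5 - 0)/3.6 = 0
Collecting terms (coefficients in siemens):
  0.5342·V_1 - 0.00001099·V_2 - 0.2564·V_5 = 2.778
  0.2571·V_2 - 0.00001099·V_1 - 0.0006667·V_3 - 0.2564·V_5 = 0
  0.03261·V_3 - 0.0006667·V_2 - 0.004167·V_5 = 0
  0.7948·V_5 - 0.2564·V_1 - 0.2564·V_2 - 0.004167·V_3 = 0
Solving these 4 simultaneous equations (Gaussian elimination) gives:
  V_1 = 6.741 V, V_2 = 3.204 V, V_3 = 0.4758 V, V_5 = 3.211 V
Part 1:
  Read off the nodal solution: V_5 = 3.211 V
Part 2:
  I_R3 = (V_2 - V_3)/R3 = (3.204 - 0.4758)/1500 = 0.001819 A
  Magnitude: I_R3 = 0.001819 A
Part 3:
  I_R4 = (V_3 - V_4)/R4 = (0.4758 - 0)/36 = 0.01322 A
  P_R4 = I_R4² × R4 = (0.01322)² × 36 = 0.006288 W
Part 4:
  Power in each resistor, P = (ΔV)²/R:
    P_R1 = (10 - 6.741)²/3.6 = 2.95 W
    P_R2 = (6.741 - 3.204)²/91000 = 0.0001375 W
    P_R3 = (3.204 - 0.4758)²/1500 = 0.004963 W
    P_R4 = (0.4758 - 0)²/36 = 0.006288 W
    P_R5 = (6.741 - 3.211)²/3.9 = 3.195 W
    P_R6 = (3.204 - 3.211)²/3.9 = 0.00001236 W
    P_R7 = (0.4758 - 3.211)²/240 = 0.03118 W
    P_R8 = (0 - 3.211)²/3.6 = 2.864 W
  P_total = P_R1 + P_R2 + P_R3 + P_R4 + P_R5 + P_R6 + P_R7 + P_R8 = 9.052 W

Final answers:
1. V_5 = 3.211 V
2. I_R3 = 0.001819 A
3. P_R4 = 0.006288 W
4. P_total = 9.052 W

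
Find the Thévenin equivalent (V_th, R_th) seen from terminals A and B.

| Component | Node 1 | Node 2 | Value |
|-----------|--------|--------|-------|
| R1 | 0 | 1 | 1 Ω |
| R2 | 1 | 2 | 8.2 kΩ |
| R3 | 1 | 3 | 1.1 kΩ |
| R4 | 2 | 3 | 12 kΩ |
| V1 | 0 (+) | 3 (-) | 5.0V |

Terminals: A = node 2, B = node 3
Step 1 — V_th is the open-circuit voltage V_A - V_B (nothing connected across the terminals).
Nodal analysis, taking node 3 as the 0 V reference.
Source V1 fixes V_0 = 5 V.
KCL at each unknown node (sum of currents leaving = 0; resistances in Ω):
  Node 1: (V_1 - 5)/1 + (V_1 - V_2)/8200 + (V_1 - 0)/1100 = 0
  Node 2: (V_2 - V_1)/8200 + (V_2 - 0)/12000 = 0
Collecting terms (coefficients in siemens):
  1.001·V_1 - 0.000122·V_2 = 5
  0.0002053·V_2 - 0.000122·V_1 = 0
Determinant D = (1.001)(0.0002053) - (-0.000122)(-0.000122) = 0.0002055
V_1 = [(5)(0.0002053) - (-0.000122)(0)]/D = 4.995 V
V_2 = [(1.001)(0) - (5)(-0.000122)]/D = 2.967 V
V_th = V_2 - V_3 = 2.967 - 0 = 2.967 V
Step 2 — R_th: zero the source — replace V1 by a short circuit (node 3 merges into node 0) — and find the resistance seen between A (node 2) and B (node 0).
Reduce the network between node 2 (A) and node 0 (B) by series/parallel combination:
  Rp1 = R1 ‖ R3 (parallel, both between nodes 0 and 1) = 1/(1/1 + 1/1100) = 0.9991 Ω
  Rs1 = R2 + Rp1 (series, joined only at node 1) = 8200 + 0.9991 = 8201 Ω
  Rp2 = R4 ‖ Rs1 (parallel, both between nodes 0 and 2) = 1/(1/12000 + 1/8201) = 4872 Ω
R_th = 4.872 kΩ

Final answer: V_th = 2.967 V, R_th = 4.872 kΩ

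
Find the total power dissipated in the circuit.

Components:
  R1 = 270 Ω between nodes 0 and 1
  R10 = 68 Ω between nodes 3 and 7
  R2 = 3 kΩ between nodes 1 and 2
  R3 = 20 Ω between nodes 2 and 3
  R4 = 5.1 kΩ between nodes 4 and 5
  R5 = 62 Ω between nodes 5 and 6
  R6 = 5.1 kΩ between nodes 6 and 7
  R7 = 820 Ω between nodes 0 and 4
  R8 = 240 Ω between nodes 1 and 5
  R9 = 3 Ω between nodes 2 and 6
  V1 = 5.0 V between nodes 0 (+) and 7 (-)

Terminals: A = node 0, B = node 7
Nodal analysis, taking node 7 as the 0 V reference.
Source V1 fixes V_0 = 5 V.
KCL at each unknown node (sum of currents leaving = 0; resistances in Ω):
  Node 1: (V_1 - 5)/270 + (V_1 - V_2)/3000 + (V_1 - V_5)/240 = 0
  Node 2: (V_2 - V_1)/3000 + (V_2 - V_3)/20 + (V_2 - V_6)/3 = 0
  Node 3: (V_3 - V_2)/20 + (V_3 - 0)/68 = 0
  Node 4: (V_4 - V_5)/5100 + (V_4 - 5)/820 = 0
  Node 5: (V_5 - V_4)/5100 + (V_5 - V_6)/62 + (V_5 - V_1)/240 = 0
  Node 6: (V_6 - V_5)/62 + (V_6 - 0)/5100 + (V_6 - V_2)/3 = 0
Collecting terms (coefficients in siemens):
  0.008204·V_1 - 0.0003333·V_2 - 0.004167·V_5 = 0.01852
  0.3837·V_2 - 0.0003333·V_1 - 0.05·V_3 - 0.3333·V_6 = 0
  0.06471·V_3 - 0.05·V_2 = 0
  0.001416·V_4 - 0.0001961·V_5 = 0.006098
  0.02049·V_5 - 0.004167·V_1 - 0.0001961·V_4 - 0.01613·V_6 = 0
  0.3497·V_6 - 0.3333·V_2 - 0.01613·V_5 = 0
Solving these 6 simultaneous equations (Gaussian elimination) gives:
  V_1 = 2.908 V, V_2 = 0.7252 V, V_3 = 0.5604 V, V_4 = 4.477 V
  V_5 = 1.223 V, V_6 = 0.7477 V
Power in each resistor, P = (ΔV)²/R:
  P_R1 = (5 - 2.908)²/270 = 0.01621 W
  P_R2 = (2.908 - 0.7252)²/3000 = 0.001588 W
  P_R3 = (0.7252 - 0.5604)²/20 = 0.001358 W
  P_R4 = (4.477 - 1.223)²/5100 = 0.002076 W
  P_R5 = (1.223 - 0.7477)²/62 = 0.003637 W
  P_R6 = (0.7477 - 0)²/5100 = 0.0001096 W
  P_R7 = (5 - 4.477)²/820 = 0.0003339 W
  P_R8 = (2.908 - 1.223)²/240 = 0.01183 W
  P_R9 = (0.7252 - 0.7477)²/3 = 0.0001693 W
  P_R10 = (0.5604 - 0)²/68 = 0.004618 W
P_total = P_R1 + P_R2 + P_R3 + P_R4 + P_R5 + P_R6 + P_R7 + P_R8 + P_R9 + P_R10 = 0.04194 W

Final answer: 0.04194 W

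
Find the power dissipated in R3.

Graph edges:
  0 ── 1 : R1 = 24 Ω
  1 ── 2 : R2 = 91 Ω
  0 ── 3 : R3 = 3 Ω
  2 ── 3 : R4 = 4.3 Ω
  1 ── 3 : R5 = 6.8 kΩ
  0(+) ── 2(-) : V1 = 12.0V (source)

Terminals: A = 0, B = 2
Nodal analysis, taking node 2 as the 0 V reference.
Source V1 fixes V_0 = 12 V.
KCL at each unknown node (sum of currents leaving = 0; resistances in Ω):
  Node 1: (V_1 - 12)/24 + (V_1 - 0)/91 + (V_1 - V_3)/6800 = 0
  Node 3: (V_3 - 12)/3 + (V_3 - 0)/4.3 + (V_3 - V_1)/6800 = 0
Collecting terms (coefficients in siemens):
  0.0528·V_1 - 0.0001471·V_3 = 0.5
  0.566·V_3 - 0.0001471·V_1 = 4
Determinant D = (0.0528)(0.566) - (-0.0001471)(-0.0001471) = 0.02989
V_1 = [(0.5)(0.566) - (-0.0001471)(4)]/D = 9.489 V
V_3 = [(0.0528)(4) - (0.5)(-0.0001471)]/D = 7.069 V
I_R3 = (V_0 - V_3)/R3 = (12 - 7.069)/3 = 1.644 A
P_R3 = I_R3² × R3 = (1.644)² × 3 = 8.105 W

Final answer: 8.105 W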